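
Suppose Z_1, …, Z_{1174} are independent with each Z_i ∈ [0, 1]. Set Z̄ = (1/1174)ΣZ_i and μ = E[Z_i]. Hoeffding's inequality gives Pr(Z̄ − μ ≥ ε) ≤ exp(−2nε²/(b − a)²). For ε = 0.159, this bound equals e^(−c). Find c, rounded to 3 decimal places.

59.360

c = 2nε²/(b − a)² = 2·1174·0.159² / 1² = 59.3598.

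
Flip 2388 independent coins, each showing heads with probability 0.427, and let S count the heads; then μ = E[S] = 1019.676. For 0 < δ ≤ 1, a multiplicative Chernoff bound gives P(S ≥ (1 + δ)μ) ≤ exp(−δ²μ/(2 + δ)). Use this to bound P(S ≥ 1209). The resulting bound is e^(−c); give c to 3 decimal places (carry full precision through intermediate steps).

Write 1209 = (1 + δ)μ, so δ = 1209/1019.676 − 1 = 0.1856707…
Then the exponent is δ²μ/(2 + δ) = (1209 − μ)² / (μ·(2 + δ)) = 16.082902.

16.083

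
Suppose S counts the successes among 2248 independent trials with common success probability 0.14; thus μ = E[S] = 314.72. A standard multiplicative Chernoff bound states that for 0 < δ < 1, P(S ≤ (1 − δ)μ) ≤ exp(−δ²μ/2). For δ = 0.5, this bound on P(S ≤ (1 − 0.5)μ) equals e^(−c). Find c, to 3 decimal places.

c = δ²μ/2 = 0.5²·314.72/2 = 39.3400.

39.340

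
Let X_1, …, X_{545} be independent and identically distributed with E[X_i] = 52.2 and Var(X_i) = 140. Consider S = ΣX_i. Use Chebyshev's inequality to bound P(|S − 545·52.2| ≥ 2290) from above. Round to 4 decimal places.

0.0145

Var(S) = n·Var(X_i) = 545·140 = 76300.
Chebyshev: P(|S − 545·52.2| ≥ 2290) ≤ Var(S)/2290² = 76300/5244100 = 0.0145.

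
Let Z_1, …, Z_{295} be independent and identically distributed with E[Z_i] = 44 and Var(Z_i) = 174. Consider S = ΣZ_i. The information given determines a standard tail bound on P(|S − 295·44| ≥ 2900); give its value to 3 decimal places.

0.006

With mean and variance of each term known, Chebyshev's inequality bounds the deviation of the sum (or sample mean).
Var(S) = n·Var(Z_i) = 295·174 = 51330.
Chebyshev: P(|S − 295·44| ≥ 2900) ≤ Var(S)/2900² = 51330/8410000 = 0.0061.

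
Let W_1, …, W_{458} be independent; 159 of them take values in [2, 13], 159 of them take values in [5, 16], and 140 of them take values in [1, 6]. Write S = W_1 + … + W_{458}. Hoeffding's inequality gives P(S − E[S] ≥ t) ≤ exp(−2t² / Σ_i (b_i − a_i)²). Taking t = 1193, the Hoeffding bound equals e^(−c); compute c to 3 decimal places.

Σ(b_i − a_i)² = 159·11² + 159·11² + 140·5² = 41978.
c = 2t² / 41978 = 2·1193² / 41978 = 67.8093.

67.809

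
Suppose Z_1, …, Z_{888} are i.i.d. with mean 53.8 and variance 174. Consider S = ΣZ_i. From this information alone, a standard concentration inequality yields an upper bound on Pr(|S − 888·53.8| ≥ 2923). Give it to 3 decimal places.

0.018

With mean and variance of each term known, Chebyshev's inequality bounds the deviation of the sum (or sample mean).
Var(S) = n·Var(Z_i) = 888·174 = 154512.
Chebyshev: Pr(|S − 888·53.8| ≥ 2923) ≤ Var(S)/2923² = 154512/8543929 = 0.0181.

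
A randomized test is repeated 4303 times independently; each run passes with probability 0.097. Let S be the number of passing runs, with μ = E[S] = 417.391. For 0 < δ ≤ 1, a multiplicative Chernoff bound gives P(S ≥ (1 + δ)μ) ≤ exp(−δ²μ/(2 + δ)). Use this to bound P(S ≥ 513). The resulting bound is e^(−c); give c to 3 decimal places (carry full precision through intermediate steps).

9.825

Write 513 = (1 + δ)μ, so δ = 513/417.391 − 1 = 0.2290634…
Then the exponent is δ²μ/(2 + δ) = (513 − μ)² / (μ·(2 + δ)) = 9.824989.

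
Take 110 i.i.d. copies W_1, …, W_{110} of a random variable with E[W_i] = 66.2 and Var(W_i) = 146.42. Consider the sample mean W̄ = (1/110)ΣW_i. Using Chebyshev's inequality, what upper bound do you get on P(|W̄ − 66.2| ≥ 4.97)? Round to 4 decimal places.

0.0539

Var(W̄) = Var(W_i)/n = 146.42/110 = 1.3311.
Chebyshev: P(|W̄ − 66.2| ≥ 4.97) ≤ Var(W̄)/(4.97)² = 146.42/(110·4.97²) = 0.0539.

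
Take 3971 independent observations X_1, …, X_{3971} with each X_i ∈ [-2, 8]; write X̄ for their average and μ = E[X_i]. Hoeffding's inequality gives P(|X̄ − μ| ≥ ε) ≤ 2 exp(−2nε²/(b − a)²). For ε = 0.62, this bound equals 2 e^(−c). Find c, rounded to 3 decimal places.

c = 2nε²/(b − a)² = 2·3971·0.62² / 10² = 30.5290.

30.529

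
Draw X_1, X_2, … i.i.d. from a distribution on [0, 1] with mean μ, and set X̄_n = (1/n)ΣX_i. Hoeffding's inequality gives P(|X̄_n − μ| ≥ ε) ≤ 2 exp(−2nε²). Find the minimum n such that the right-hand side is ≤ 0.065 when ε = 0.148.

Require 2·exp(−2nε²) ≤ 0.065, i.e. 2nε² ≥ ln(2/0.065) = 3.426515.
So n ≥ 3.426515 / (2·0.148²) = 78.217.
The smallest integer n is 79.

79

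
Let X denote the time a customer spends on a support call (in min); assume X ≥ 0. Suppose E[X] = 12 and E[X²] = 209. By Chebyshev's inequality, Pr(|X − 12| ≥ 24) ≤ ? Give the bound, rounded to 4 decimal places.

0.1128

Var(X) = E[X²] − (E[X])² = 209 − 144 = 65.
Chebyshev's inequality: Pr(|X − μ| ≥ t) ≤ Var(X)/t² = 65/576 = 0.1128.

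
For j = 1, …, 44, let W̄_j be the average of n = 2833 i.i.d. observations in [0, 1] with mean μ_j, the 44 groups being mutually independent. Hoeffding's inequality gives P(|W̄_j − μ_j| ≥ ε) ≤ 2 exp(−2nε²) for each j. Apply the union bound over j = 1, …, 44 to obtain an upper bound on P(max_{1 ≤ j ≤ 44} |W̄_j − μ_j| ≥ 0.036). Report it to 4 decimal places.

0.0569

Per-experiment Hoeffding bound: 2·exp(−2·2833·0.036²) = 2·exp(−7.34314) = 0.001294.
Union bound over 44 events: 44·0.001294 = 0.05694.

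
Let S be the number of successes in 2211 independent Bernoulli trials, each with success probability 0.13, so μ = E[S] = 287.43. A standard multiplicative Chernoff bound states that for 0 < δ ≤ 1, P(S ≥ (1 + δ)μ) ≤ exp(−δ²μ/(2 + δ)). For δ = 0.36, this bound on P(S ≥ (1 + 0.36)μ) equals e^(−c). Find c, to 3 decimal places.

15.784

c = δ²μ/(2 + δ) = 0.36²·287.43/(2 + 0.36) = 15.7843.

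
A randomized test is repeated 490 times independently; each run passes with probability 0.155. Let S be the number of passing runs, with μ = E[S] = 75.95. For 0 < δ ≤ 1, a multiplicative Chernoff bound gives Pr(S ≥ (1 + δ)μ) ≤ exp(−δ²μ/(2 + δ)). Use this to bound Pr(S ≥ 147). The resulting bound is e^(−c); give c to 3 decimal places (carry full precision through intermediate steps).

Write 147 = (1 + δ)μ, so δ = 147/75.95 − 1 = 0.9354839…
Then the exponent is δ²μ/(2 + δ) = (147 − μ)² / (μ·(2 + δ)) = 22.642308.

22.642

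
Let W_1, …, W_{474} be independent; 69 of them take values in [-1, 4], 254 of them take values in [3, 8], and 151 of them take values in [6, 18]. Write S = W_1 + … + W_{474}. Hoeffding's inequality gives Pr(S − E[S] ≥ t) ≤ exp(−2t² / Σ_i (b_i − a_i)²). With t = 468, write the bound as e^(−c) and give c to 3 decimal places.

Σ(b_i − a_i)² = 69·5² + 254·5² + 151·12² = 29819.
c = 2t² / 29819 = 2·468² / 29819 = 14.6902.

14.690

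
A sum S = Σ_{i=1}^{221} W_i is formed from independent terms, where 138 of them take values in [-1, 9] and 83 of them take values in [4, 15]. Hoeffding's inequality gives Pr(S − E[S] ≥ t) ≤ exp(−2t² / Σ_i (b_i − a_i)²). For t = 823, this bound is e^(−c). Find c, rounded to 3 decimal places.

Σ(b_i − a_i)² = 138·10² + 83·11² = 23843.
c = 2t² / 23843 = 2·823² / 23843 = 56.8158.

56.816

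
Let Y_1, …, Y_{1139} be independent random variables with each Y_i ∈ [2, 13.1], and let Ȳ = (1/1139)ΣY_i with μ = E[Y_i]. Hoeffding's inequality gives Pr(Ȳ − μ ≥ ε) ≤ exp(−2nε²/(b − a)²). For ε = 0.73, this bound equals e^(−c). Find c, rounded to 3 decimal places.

c = 2nε²/(b − a)² = 2·1139·0.73² / 11.1² = 9.8527.

9.853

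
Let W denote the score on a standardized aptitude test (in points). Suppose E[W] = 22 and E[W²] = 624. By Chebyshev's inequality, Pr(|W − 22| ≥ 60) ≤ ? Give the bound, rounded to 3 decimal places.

Var(W) = E[W²] − (E[W])² = 624 − 484 = 140.
Chebyshev's inequality: Pr(|W − μ| ≥ t) ≤ Var(W)/t² = 140/3600 = 0.0389.

0.039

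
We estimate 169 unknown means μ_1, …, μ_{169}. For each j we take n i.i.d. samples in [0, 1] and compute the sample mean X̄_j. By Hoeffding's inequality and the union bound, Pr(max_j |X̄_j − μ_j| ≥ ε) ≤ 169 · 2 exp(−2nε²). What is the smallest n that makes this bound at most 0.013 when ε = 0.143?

249

Need 2·169·exp(−2nε²) ≤ 0.013, i.e. exp(−2nε²) ≤ 0.013/338.
So 2nε² ≥ ln(338/0.013) = 10.165852.
Hence n ≥ 10.165852/(2·0.143²) = 248.566.
The smallest integer n is 249.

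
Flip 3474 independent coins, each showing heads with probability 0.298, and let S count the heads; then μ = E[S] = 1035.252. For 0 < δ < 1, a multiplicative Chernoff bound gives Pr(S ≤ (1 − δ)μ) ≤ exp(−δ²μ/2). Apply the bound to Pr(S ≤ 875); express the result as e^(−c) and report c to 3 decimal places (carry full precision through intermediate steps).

12.403

Write 875 = (1 − δ)μ, so δ = 1 − 875/1035.252 = 0.1547952…
Then the exponent is δ²μ/2 = (μ − 875)²/(2μ) = 12.403117.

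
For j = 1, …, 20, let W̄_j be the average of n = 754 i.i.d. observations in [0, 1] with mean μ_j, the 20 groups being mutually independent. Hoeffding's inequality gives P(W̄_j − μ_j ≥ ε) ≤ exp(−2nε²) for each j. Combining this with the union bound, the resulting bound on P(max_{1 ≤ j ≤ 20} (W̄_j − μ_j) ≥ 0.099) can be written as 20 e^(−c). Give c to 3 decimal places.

Union bound over the 20 events: P(max_{1 ≤ j ≤ 20} (W̄_j − μ_j) ≥ 0.099) ≤ 20·exp(−2nε²) = 20 exp(−2·754·0.099²).
So c = 2·754·0.099² = 14.7799.

14.780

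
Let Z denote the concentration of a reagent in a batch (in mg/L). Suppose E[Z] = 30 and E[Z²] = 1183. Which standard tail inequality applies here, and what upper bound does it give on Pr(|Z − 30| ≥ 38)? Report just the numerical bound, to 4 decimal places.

0.1960

The first two moments determine the variance, so Chebyshev's inequality is the sharpest standard bound available.
Var(Z) = E[Z²] − (E[Z])² = 1183 − 900 = 283.
Chebyshev's inequality: Pr(|Z − μ| ≥ t) ≤ Var(Z)/t² = 283/1444 = 0.1960.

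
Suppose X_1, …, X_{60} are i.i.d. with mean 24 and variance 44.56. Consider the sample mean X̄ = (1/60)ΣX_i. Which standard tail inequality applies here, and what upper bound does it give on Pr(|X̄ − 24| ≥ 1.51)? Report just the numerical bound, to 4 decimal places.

With mean and variance of each term known, Chebyshev's inequality bounds the deviation of the sum (or sample mean).
Var(X̄) = Var(X_i)/n = 44.56/60 = 0.74267.
Chebyshev: Pr(|X̄ − 24| ≥ 1.51) ≤ Var(X̄)/(1.51)² = 44.56/(60·1.51²) = 0.3257.

0.3257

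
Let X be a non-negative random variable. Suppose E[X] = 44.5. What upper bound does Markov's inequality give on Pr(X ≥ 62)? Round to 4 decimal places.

0.7177

Markov's inequality: for a non-negative random variable, Pr(X ≥ a) ≤ E[X]/a.
Here E[X] = 44.5 and a = 62, so the bound is 44.5/62 = 0.7177.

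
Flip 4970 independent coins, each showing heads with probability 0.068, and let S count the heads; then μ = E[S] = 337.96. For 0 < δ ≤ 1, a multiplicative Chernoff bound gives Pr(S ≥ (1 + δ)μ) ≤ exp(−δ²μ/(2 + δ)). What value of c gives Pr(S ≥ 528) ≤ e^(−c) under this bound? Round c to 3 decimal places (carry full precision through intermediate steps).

Write 528 = (1 + δ)μ, so δ = 528/337.96 − 1 = 0.5623151…
Then the exponent is δ²μ/(2 + δ) = (528 − μ)² / (μ·(2 + δ)) = 41.705392.

41.705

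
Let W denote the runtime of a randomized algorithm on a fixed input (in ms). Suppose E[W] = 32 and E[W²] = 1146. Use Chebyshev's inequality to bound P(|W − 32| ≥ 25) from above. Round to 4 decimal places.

Var(W) = E[W²] − (E[W])² = 1146 − 1024 = 122.
Chebyshev's inequality: P(|W − μ| ≥ t) ≤ Var(W)/t² = 122/625 = 0.1952.

0.1952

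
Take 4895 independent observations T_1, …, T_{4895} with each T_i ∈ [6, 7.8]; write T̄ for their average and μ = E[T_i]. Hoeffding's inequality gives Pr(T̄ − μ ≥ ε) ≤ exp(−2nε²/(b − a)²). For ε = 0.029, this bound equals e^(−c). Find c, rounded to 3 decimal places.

2.541

c = 2nε²/(b − a)² = 2·4895·0.029² / 1.8² = 2.5412.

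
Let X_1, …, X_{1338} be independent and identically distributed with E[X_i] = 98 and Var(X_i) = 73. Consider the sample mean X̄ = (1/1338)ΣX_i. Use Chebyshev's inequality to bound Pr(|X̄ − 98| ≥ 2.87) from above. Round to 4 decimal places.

0.0066

Var(X̄) = Var(X_i)/n = 73/1338 = 0.054559.
Chebyshev: Pr(|X̄ − 98| ≥ 2.87) ≤ Var(X̄)/(2.87)² = 73/(1338·2.87²) = 0.0066.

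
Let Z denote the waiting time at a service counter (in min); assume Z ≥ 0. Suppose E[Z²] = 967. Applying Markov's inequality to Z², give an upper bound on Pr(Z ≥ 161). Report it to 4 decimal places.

Since Z ≥ 0, the event {Z ≥ 161} is the same as {Z² ≥ 25921}.
Markov's inequality applied to Z² gives Pr(Z² ≥ 25921) ≤ E[Z²]/25921 = 967/25921 = 0.0373.

0.0373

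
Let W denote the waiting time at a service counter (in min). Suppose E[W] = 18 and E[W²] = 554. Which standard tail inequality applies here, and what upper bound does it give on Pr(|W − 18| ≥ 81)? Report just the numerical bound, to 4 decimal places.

0.0351

The first two moments determine the variance, so Chebyshev's inequality is the sharpest standard bound available.
Var(W) = E[W²] − (E[W])² = 554 − 324 = 230.
Chebyshev's inequality: Pr(|W − μ| ≥ t) ≤ Var(W)/t² = 230/6561 = 0.0351.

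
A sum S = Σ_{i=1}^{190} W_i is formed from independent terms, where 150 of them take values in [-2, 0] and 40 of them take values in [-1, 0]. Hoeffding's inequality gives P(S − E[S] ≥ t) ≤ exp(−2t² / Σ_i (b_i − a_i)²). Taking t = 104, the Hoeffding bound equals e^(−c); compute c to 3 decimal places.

Σ(b_i − a_i)² = 150·2² + 40·1² = 640.
c = 2t² / 640 = 2·104² / 640 = 33.8000.

33.800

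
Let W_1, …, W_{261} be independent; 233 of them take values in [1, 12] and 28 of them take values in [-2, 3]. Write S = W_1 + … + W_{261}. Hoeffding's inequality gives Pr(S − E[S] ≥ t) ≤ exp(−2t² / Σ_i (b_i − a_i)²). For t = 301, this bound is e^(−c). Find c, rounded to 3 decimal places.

Σ(b_i − a_i)² = 233·11² + 28·5² = 28893.
c = 2t² / 28893 = 2·301² / 28893 = 6.2715.

6.271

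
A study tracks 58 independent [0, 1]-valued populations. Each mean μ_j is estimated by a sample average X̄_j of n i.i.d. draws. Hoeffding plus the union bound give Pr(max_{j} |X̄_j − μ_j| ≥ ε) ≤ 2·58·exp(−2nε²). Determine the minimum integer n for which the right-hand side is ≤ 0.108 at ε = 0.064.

Need 2·58·exp(−2nε²) ≤ 0.108, i.e. exp(−2nε²) ≤ 0.108/116.
So 2nε² ≥ ln(116/0.108) = 6.979214.
Hence n ≥ 6.979214/(2·0.064²) = 851.955.
The smallest integer n is 852.

852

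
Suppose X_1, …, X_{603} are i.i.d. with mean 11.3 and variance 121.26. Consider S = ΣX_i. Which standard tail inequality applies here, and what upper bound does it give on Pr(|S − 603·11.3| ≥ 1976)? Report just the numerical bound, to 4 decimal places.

With mean and variance of each term known, Chebyshev's inequality bounds the deviation of the sum (or sample mean).
Var(S) = n·Var(X_i) = 603·121.26 = 73119.78.
Chebyshev: Pr(|S − 603·11.3| ≥ 1976) ≤ Var(S)/1976² = 73119.78/3904576 = 0.0187.

0.0187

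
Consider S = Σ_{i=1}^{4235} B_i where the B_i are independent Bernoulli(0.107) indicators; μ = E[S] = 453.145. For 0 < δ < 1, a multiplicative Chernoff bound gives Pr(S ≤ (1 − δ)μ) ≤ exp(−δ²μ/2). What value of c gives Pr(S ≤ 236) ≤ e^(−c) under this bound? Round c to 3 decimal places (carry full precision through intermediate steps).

52.027

Write 236 = (1 − δ)μ, so δ = 1 − 236/453.145 = 0.4791954…
Then the exponent is δ²μ/2 = (μ − 236)²/(2μ) = 52.027443.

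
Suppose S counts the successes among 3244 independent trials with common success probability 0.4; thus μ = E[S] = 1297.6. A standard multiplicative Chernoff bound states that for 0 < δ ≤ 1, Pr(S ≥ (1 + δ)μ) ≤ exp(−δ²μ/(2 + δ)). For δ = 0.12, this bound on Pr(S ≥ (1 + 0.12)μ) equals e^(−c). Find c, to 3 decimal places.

c = δ²μ/(2 + δ) = 0.12²·1297.6/(2 + 0.12) = 8.8139.

8.814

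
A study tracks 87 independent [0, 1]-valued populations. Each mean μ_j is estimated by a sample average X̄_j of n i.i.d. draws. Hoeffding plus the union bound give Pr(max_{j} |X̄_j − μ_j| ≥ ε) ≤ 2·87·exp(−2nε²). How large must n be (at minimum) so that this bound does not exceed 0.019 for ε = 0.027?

6257

Need 2·87·exp(−2nε²) ≤ 0.019, i.e. exp(−2nε²) ≤ 0.019/174.
So 2nε² ≥ ln(174/0.019) = 9.122372.
Hence n ≥ 9.122372/(2·0.027²) = 6256.771.
The smallest integer n is 6257.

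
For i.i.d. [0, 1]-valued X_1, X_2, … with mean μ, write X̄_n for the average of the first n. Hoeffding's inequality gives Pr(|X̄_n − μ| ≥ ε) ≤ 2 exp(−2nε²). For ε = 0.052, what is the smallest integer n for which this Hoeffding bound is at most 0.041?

719

Require 2·exp(−2nε²) ≤ 0.041, i.e. 2nε² ≥ ln(2/0.041) = 3.887330.
So n ≥ 3.887330 / (2·0.052²) = 718.811.
The smallest integer n is 719.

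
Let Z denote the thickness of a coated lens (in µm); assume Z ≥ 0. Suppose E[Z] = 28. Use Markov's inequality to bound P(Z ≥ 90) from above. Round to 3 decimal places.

0.311

Markov's inequality: for a non-negative random variable, P(Z ≥ a) ≤ E[Z]/a.
Here E[Z] = 28 and a = 90, so the bound is 28/90 = 0.3111.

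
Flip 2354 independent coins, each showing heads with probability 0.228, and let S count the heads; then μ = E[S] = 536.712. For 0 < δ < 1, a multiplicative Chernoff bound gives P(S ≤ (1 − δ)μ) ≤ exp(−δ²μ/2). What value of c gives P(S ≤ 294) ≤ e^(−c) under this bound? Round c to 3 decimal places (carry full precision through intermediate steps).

54.880

Write 294 = (1 − δ)μ, so δ = 1 − 294/536.712 = 0.4522202…
Then the exponent is δ²μ/2 = (μ − 294)²/(2μ) = 54.879633.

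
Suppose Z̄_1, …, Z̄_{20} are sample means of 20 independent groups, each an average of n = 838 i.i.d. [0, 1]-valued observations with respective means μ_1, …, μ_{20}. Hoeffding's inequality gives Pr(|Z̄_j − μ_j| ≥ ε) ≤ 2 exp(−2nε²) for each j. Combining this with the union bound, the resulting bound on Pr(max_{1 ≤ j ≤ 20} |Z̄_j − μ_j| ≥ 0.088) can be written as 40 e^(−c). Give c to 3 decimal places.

Union bound over the 20 events: Pr(max_{1 ≤ j ≤ 20} |Z̄_j − μ_j| ≥ 0.088) ≤ 20·2·exp(−2nε²) = 40 exp(−2·838·0.088²).
So c = 2·838·0.088² = 12.9789.

12.979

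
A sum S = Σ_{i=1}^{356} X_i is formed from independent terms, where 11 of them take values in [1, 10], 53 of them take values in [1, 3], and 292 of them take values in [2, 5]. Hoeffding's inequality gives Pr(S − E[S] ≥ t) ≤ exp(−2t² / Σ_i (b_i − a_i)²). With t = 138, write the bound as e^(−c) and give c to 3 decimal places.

Σ(b_i − a_i)² = 11·9² + 53·2² + 292·3² = 3731.
c = 2t² / 3731 = 2·138² / 3731 = 10.2085.

10.209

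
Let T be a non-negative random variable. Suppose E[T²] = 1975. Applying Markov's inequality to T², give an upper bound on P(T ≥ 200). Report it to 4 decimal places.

Since T ≥ 0, the event {T ≥ 200} is the same as {T² ≥ 40000}.
Markov's inequality applied to T² gives P(T² ≥ 40000) ≤ E[T²]/40000 = 1975/40000 = 0.0494.

0.0494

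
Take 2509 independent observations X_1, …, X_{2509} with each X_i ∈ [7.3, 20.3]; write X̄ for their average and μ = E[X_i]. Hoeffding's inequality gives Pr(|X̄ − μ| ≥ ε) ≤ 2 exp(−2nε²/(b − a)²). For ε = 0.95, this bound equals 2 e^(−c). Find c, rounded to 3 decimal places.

26.797

c = 2nε²/(b − a)² = 2·2509·0.95² / 13² = 26.7973.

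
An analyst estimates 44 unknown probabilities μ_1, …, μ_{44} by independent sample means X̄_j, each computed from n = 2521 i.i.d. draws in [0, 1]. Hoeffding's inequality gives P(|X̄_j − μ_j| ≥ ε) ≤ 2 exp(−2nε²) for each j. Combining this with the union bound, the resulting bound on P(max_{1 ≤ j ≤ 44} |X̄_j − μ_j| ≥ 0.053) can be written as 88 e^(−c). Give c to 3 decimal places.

Union bound over the 44 events: P(max_{1 ≤ j ≤ 44} |X̄_j − μ_j| ≥ 0.053) ≤ 44·2·exp(−2nε²) = 88 exp(−2·2521·0.053²).
So c = 2·2521·0.053² = 14.1630.

14.163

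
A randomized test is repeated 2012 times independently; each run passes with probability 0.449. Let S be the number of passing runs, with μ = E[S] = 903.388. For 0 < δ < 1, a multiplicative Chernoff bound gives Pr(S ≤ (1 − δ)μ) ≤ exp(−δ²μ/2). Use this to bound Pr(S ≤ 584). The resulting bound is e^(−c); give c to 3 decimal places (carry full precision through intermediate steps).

56.459

Write 584 = (1 − δ)μ, so δ = 1 − 584/903.388 = 0.3535447…
Then the exponent is δ²μ/2 = (μ − 584)²/(2μ) = 56.458960.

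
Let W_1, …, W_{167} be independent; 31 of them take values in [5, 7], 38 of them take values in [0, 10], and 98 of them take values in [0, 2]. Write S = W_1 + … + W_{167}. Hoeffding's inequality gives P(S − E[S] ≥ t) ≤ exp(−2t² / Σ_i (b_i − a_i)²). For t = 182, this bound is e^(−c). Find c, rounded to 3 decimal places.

15.349

Σ(b_i − a_i)² = 31·2² + 38·10² + 98·2² = 4316.
c = 2t² / 4316 = 2·182² / 4316 = 15.3494.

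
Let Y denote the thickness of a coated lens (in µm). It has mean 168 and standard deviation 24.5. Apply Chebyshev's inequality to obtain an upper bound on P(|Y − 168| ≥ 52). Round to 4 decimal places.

0.2220

Chebyshev: P(|Y − μ| ≥ t) ≤ Var(Y)/t².
Var(Y) = σ² = 24.5² = 600.25.
Bound = 600.25 / 2704 = 0.2220.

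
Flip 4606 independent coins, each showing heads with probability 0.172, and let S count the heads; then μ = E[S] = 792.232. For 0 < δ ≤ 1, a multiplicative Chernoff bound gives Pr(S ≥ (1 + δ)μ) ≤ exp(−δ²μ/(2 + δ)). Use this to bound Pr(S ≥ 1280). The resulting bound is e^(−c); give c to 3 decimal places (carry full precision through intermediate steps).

Write 1280 = (1 + δ)μ, so δ = 1280/792.232 − 1 = 0.6156883…
Then the exponent is δ²μ/(2 + δ) = (1280 − μ)² / (μ·(2 + δ)) = 114.812252.

114.812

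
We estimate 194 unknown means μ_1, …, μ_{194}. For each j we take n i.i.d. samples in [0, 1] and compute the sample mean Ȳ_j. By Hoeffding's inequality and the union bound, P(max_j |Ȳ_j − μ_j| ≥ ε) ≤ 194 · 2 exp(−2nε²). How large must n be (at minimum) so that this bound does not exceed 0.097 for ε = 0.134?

231

Need 2·194·exp(−2nε²) ≤ 0.097, i.e. exp(−2nε²) ≤ 0.097/388.
So 2nε² ≥ ln(388/0.097) = 8.294050.
Hence n ≥ 8.294050/(2·0.134²) = 230.955.
The smallest integer n is 231.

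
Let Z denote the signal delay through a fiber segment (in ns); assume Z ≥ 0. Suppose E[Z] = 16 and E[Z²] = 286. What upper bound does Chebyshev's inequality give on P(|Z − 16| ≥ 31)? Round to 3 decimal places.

0.031

Var(Z) = E[Z²] − (E[Z])² = 286 − 256 = 30.
Chebyshev's inequality: P(|Z − μ| ≥ t) ≤ Var(Z)/t² = 30/961 = 0.0312.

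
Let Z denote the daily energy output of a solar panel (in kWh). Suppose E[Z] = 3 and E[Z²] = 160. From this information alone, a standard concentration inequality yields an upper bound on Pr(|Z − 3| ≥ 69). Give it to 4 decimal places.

The first two moments determine the variance, so Chebyshev's inequality is the sharpest standard bound available.
Var(Z) = E[Z²] − (E[Z])² = 160 − 9 = 151.
Chebyshev's inequality: Pr(|Z − μ| ≥ t) ≤ Var(Z)/t² = 151/4761 = 0.0317.

0.0317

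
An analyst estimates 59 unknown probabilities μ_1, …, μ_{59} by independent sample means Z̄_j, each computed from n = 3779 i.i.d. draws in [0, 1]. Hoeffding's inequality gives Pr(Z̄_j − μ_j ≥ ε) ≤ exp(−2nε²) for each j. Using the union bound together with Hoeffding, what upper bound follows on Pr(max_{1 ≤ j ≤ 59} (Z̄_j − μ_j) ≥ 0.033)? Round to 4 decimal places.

0.0157

Per-experiment Hoeffding bound: exp(−2·3779·0.033²) = exp(−8.23066) = 0.00026636.
Union bound over 59 events: 59·0.00026636 = 0.01572.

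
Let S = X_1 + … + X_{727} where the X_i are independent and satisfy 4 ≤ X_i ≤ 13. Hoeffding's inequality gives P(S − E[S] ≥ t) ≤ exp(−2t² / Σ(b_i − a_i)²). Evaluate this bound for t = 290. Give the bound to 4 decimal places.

0.0575

Σ(b_i − a_i)² = 727·(9)² = 58887.
Exponent = 2·290²/58887 = 2.8563.
Bound = exp(−2.8563) = 0.05748.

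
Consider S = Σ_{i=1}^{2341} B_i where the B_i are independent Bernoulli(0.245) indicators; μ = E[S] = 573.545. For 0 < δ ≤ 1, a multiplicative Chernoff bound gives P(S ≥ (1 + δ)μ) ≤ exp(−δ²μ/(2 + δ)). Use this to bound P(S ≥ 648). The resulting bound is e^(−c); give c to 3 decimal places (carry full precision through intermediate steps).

Write 648 = (1 + δ)μ, so δ = 648/573.545 − 1 = 0.1298154…
Then the exponent is δ²μ/(2 + δ) = (648 − μ)² / (μ·(2 + δ)) = 4.538144.

4.538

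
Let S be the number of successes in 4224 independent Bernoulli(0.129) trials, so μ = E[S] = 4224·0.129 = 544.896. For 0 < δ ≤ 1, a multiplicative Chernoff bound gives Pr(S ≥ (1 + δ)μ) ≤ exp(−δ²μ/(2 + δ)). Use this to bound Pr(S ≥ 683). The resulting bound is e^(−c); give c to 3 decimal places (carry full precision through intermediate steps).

15.533

Write 683 = (1 + δ)μ, so δ = 683/544.896 − 1 = 0.2534502…
Then the exponent is δ²μ/(2 + δ) = (683 − μ)² / (μ·(2 + δ)) = 15.532842.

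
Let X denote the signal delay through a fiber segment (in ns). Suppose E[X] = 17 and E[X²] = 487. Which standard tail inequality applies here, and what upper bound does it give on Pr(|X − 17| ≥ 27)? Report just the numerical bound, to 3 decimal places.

0.272

The first two moments determine the variance, so Chebyshev's inequality is the sharpest standard bound available.
Var(X) = E[X²] − (E[X])² = 487 − 289 = 198.
Chebyshev's inequality: Pr(|X − μ| ≥ t) ≤ Var(X)/t² = 198/729 = 0.2716.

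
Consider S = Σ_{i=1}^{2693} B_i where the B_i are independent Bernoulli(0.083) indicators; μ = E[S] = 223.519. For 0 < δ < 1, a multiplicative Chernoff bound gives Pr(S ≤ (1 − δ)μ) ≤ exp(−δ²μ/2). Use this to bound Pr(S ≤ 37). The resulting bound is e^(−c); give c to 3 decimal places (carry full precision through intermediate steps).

Write 37 = (1 − δ)μ, so δ = 1 − 37/223.519 = 0.834466…
Then the exponent is δ²μ/2 = (μ − 37)²/(2μ) = 77.821879.

77.822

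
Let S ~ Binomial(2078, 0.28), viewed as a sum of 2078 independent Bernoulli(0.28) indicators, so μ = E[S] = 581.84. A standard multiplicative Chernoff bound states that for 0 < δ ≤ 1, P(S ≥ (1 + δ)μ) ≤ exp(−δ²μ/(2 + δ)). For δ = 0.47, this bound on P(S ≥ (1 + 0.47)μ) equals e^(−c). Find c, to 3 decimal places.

52.036

c = δ²μ/(2 + δ) = 0.47²·581.84/(2 + 0.47) = 52.0358.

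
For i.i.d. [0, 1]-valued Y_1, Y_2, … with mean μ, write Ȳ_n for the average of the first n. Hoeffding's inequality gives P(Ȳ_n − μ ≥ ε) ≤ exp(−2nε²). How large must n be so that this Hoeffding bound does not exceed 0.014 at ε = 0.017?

7386

Require exp(−2nε²) ≤ 0.014, i.e. 2nε² ≥ ln(1/0.014) = 4.268698.
So n ≥ 4.268698 / (2·0.017²) = 7385.291.
The smallest integer n is 7386.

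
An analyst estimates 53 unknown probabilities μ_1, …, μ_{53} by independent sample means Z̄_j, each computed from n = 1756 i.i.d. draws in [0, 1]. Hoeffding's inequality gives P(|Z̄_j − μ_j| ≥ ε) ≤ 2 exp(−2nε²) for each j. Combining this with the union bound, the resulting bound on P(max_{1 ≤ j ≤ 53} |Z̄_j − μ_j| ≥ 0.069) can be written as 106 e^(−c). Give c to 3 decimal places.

Union bound over the 53 events: P(max_{1 ≤ j ≤ 53} |Z̄_j − μ_j| ≥ 0.069) ≤ 53·2·exp(−2nε²) = 106 exp(−2·1756·0.069²).
So c = 2·1756·0.069² = 16.7206.

16.721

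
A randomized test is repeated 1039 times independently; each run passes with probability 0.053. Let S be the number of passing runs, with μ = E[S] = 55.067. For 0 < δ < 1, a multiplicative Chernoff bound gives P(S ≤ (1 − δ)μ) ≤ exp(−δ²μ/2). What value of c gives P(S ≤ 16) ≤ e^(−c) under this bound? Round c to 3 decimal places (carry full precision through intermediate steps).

13.858

Write 16 = (1 − δ)μ, so δ = 1 − 16/55.067 = 0.7094449…
Then the exponent is δ²μ/2 = (μ − 16)²/(2μ) = 13.857941.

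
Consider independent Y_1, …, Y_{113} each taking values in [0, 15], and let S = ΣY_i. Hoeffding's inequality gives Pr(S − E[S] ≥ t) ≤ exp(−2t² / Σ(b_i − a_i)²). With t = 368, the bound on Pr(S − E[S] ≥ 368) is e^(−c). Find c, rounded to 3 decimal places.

Σ(b_i − a_i)² = 113·(15)² = 25425.
c = 2t²/25425 = 2·368²/25425 = 10.6528.

10.653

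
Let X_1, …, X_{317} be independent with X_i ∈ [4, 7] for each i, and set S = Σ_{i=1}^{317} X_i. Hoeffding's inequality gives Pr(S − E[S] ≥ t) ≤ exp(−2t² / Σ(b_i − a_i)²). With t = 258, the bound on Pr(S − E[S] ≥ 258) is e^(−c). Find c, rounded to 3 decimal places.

46.662

Σ(b_i − a_i)² = 317·(3)² = 2853.
c = 2t²/2853 = 2·258²/2853 = 46.6625.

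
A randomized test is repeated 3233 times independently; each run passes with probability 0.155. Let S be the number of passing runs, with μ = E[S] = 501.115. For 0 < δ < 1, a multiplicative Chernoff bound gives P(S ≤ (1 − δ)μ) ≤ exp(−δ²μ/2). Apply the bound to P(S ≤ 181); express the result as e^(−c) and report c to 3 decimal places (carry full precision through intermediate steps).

102.246

Write 181 = (1 − δ)μ, so δ = 1 − 181/501.115 = 0.6388055…
Then the exponent is δ²μ/2 = (μ − 181)²/(2μ) = 102.245606.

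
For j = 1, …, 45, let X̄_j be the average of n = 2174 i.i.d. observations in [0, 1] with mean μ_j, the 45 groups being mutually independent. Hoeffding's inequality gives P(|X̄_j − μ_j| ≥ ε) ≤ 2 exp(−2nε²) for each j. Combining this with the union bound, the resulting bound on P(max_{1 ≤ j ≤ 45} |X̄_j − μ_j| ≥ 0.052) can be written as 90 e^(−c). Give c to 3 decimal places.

11.757

Union bound over the 45 events: P(max_{1 ≤ j ≤ 45} |X̄_j − μ_j| ≥ 0.052) ≤ 45·2·exp(−2nε²) = 90 exp(−2·2174·0.052²).
So c = 2·2174·0.052² = 11.7570.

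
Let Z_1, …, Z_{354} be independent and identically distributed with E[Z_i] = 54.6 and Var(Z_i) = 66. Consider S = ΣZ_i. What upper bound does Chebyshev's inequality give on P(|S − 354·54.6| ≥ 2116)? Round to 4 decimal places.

Var(S) = n·Var(Z_i) = 354·66 = 23364.
Chebyshev: P(|S − 354·54.6| ≥ 2116) ≤ Var(S)/2116² = 23364/4477456 = 0.0052.

0.0052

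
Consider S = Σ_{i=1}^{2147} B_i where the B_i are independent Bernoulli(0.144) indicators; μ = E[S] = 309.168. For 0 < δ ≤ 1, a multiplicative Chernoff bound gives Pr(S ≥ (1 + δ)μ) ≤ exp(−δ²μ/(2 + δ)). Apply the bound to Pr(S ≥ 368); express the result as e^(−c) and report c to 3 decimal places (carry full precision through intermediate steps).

5.111

Write 368 = (1 + δ)μ, so δ = 368/309.168 − 1 = 0.1902914…
Then the exponent is δ²μ/(2 + δ) = (368 − μ)² / (μ·(2 + δ)) = 5.111293.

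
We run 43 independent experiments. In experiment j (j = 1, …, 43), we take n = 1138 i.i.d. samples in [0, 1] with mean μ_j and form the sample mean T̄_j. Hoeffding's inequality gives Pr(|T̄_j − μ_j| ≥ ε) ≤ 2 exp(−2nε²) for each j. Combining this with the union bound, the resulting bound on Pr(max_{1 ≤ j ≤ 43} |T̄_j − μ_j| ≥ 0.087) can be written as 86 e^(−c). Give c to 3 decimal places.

17.227

Union bound over the 43 events: Pr(max_{1 ≤ j ≤ 43} |T̄_j − μ_j| ≥ 0.087) ≤ 43·2·exp(−2nε²) = 86 exp(−2·1138·0.087²).
So c = 2·1138·0.087² = 17.2270.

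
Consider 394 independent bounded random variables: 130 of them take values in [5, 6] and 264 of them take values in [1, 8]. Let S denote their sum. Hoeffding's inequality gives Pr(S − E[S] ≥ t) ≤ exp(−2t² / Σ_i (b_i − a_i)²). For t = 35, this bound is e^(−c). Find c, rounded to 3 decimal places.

Σ(b_i − a_i)² = 130·1² + 264·7² = 13066.
c = 2t² / 13066 = 2·35² / 13066 = 0.1875.

0.188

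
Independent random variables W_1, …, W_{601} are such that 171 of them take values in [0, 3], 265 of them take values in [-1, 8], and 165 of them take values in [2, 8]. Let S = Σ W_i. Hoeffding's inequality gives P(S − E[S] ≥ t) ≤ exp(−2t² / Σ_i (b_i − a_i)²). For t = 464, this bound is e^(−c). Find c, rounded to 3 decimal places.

Σ(b_i − a_i)² = 171·3² + 265·9² + 165·6² = 28944.
c = 2t² / 28944 = 2·464² / 28944 = 14.8767.

14.877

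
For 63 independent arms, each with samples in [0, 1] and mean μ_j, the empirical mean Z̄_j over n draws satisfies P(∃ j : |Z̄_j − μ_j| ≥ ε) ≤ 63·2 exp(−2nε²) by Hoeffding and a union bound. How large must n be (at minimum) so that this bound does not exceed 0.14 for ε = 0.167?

122

Need 2·63·exp(−2nε²) ≤ 0.14, i.e. exp(−2nε²) ≤ 0.14/126.
So 2nε² ≥ ln(126/0.14) = 6.802395.
Hence n ≥ 6.802395/(2·0.167²) = 121.955.
The smallest integer n is 122.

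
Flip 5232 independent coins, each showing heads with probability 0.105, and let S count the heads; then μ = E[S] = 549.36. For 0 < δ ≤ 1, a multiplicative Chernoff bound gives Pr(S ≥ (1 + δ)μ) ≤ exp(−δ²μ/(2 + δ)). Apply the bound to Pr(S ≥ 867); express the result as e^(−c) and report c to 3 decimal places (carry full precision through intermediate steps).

Write 867 = (1 + δ)μ, so δ = 867/549.36 − 1 = 0.5782001…
Then the exponent is δ²μ/(2 + δ) = (867 − μ)² / (μ·(2 + δ)) = 71.235540.

71.236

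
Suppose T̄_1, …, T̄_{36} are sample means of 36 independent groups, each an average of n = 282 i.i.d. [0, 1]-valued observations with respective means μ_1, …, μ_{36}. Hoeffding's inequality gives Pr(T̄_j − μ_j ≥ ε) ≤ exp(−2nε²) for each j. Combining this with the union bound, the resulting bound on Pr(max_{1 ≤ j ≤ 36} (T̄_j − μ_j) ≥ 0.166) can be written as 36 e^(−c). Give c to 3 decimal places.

15.542

Union bound over the 36 events: Pr(max_{1 ≤ j ≤ 36} (T̄_j − μ_j) ≥ 0.166) ≤ 36·exp(−2nε²) = 36 exp(−2·282·0.166²).
So c = 2·282·0.166² = 15.5416.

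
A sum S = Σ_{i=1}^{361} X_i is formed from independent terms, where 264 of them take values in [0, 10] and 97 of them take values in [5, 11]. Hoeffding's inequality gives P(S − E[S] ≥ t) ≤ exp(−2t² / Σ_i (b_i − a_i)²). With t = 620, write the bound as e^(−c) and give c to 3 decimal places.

25.719

Σ(b_i − a_i)² = 264·10² + 97·6² = 29892.
c = 2t² / 29892 = 2·620² / 29892 = 25.7193.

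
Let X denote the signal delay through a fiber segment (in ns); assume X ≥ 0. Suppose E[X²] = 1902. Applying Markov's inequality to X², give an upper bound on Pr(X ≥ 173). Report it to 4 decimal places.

0.0636

Since X ≥ 0, the event {X ≥ 173} is the same as {X² ≥ 29929}.
Markov's inequality applied to X² gives Pr(X² ≥ 29929) ≤ E[X²]/29929 = 1902/29929 = 0.0636.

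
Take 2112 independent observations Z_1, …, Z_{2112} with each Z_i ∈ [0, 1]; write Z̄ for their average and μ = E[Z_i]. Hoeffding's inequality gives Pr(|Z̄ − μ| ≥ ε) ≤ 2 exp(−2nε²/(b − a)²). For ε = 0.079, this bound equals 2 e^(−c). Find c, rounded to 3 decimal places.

c = 2nε²/(b − a)² = 2·2112·0.079² / 1² = 26.3620.

26.362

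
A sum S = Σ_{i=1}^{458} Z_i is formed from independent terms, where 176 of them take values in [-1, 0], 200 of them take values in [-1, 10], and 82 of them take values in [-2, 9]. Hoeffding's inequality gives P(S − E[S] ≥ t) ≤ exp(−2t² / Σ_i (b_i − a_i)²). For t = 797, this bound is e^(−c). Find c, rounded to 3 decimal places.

37.041

Σ(b_i − a_i)² = 176·1² + 200·11² + 82·11² = 34298.
c = 2t² / 34298 = 2·797² / 34298 = 37.0406.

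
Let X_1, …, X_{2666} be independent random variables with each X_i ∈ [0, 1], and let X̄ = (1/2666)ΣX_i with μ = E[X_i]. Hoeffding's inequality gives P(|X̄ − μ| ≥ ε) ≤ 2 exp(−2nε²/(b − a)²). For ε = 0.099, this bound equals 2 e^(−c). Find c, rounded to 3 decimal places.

52.259

c = 2nε²/(b − a)² = 2·2666·0.099² / 1² = 52.2589.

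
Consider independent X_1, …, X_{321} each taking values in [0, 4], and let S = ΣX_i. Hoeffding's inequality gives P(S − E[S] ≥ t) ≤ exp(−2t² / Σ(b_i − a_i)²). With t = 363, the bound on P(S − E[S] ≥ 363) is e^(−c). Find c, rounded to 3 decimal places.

51.312

Σ(b_i − a_i)² = 321·(4)² = 5136.
c = 2t²/5136 = 2·363²/5136 = 51.3119.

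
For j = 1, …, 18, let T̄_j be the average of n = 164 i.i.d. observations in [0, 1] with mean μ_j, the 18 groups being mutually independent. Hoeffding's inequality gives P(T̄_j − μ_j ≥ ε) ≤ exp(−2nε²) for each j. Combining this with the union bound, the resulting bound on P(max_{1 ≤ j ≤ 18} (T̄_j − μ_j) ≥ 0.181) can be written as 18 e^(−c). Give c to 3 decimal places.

10.746

Union bound over the 18 events: P(max_{1 ≤ j ≤ 18} (T̄_j − μ_j) ≥ 0.181) ≤ 18·exp(−2nε²) = 18 exp(−2·164·0.181²).
So c = 2·164·0.181² = 10.7456.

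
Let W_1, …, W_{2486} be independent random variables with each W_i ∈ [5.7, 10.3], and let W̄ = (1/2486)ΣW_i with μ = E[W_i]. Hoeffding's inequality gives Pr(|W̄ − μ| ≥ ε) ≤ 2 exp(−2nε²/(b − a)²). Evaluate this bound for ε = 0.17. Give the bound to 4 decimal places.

0.0022

Exponent: 2nε²/(b − a)² = 2·2486·0.17² / 4.6² = 6.79068.
Bound = 2·exp(−6.79068) = 0.00225.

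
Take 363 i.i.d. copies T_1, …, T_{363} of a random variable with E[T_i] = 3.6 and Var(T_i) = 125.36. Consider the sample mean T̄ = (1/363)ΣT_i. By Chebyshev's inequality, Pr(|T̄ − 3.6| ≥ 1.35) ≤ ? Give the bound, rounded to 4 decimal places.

Var(T̄) = Var(T_i)/n = 125.36/363 = 0.34534.
Chebyshev: Pr(|T̄ − 3.6| ≥ 1.35) ≤ Var(T̄)/(1.35)² = 125.36/(363·1.35²) = 0.1895.

0.1895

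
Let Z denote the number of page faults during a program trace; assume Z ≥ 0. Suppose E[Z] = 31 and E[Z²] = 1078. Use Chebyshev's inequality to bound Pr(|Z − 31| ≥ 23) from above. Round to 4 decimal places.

Var(Z) = E[Z²] − (E[Z])² = 1078 − 961 = 117.
Chebyshev's inequality: Pr(|Z − μ| ≥ t) ≤ Var(Z)/t² = 117/529 = 0.2212.

0.2212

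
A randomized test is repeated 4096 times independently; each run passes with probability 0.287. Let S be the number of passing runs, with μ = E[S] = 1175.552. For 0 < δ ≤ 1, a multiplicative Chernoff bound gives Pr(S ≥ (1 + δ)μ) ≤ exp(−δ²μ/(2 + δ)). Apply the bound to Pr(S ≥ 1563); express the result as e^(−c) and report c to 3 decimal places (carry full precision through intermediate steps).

54.816

Write 1563 = (1 + δ)μ, so δ = 1563/1175.552 − 1 = 0.3295881…
Then the exponent is δ²μ/(2 + δ) = (1563 − μ)² / (μ·(2 + δ)) = 54.815812.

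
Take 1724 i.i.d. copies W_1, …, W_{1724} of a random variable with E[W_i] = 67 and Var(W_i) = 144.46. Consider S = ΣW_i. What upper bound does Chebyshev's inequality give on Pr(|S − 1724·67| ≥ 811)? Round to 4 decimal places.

0.3787

Var(S) = n·Var(W_i) = 1724·144.46 = 249049.04.
Chebyshev: Pr(|S − 1724·67| ≥ 811) ≤ Var(S)/811² = 249049.04/657721 = 0.3787.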